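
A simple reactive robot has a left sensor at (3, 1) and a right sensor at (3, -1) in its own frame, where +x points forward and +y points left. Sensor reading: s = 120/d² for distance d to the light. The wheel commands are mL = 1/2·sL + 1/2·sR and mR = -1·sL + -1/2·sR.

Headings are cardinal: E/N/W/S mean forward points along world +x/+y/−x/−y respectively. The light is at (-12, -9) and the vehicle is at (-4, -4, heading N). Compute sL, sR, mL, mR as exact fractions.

left sensor world pos  = (-5, -1); dL² = 113
right sensor world pos = (-3, -1); dR² = 145
sL = 120/113 = 120/113
sR = 120/145 = 24/29
mL = 1/2·sL + 1/2·sR = 3096/3277
mR = -1·sL + -1/2·sR = -4836/3277

120/113 24/29 3096/3277 -4836/3277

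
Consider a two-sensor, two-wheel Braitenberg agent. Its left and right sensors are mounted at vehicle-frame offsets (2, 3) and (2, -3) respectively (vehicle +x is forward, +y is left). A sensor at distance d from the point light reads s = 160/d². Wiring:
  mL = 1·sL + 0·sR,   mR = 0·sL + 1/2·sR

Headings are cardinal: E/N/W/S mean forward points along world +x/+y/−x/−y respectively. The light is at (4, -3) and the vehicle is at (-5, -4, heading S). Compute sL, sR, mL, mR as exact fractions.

left sensor world pos  = (-2, -6); dL² = 45
right sensor world pos = (-8, -6); dR² = 153
sL = 160/45 = 32/9
sR = 160/153 = 160/153
mL = 1·sL + 0·sR = 32/9
mR = 0·sL + 1/2·sR = 80/153

32/9 160/153 32/9 80/153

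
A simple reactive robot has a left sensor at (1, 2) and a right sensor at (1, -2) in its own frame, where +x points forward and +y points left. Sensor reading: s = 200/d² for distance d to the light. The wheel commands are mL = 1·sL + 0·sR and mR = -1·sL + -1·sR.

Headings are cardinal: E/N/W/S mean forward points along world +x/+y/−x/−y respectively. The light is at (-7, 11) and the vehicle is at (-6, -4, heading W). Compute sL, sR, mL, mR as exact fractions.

200/289 200/169 200/289 -91600/48841

left sensor world pos  = (-7, -6); dL² = 289
right sensor world pos = (-7, -2); dR² = 169
sL = 200/289 = 200/289
sR = 200/169 = 200/169
mL = 1·sL + 0·sR = 200/289
mR = -1·sL + -1·sR = -91600/48841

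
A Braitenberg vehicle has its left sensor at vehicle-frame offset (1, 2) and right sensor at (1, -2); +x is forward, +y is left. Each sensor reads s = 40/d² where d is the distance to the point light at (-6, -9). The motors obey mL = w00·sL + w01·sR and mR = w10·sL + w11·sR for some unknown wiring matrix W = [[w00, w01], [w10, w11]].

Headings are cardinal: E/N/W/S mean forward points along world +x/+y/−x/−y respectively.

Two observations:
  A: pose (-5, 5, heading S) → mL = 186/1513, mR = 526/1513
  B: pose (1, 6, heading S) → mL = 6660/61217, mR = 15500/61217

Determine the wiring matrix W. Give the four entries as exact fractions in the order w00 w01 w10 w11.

obs A: pose=(-5,5,S) → sL=20/89, sR=4/17, mL=186/1513, mR=526/1513
obs B: pose=(1,6,S) → sL=40/277, sR=40/221, mL=6660/61217, mR=15500/61217
sensor matrix S = [[20/89, 4/17], [40/277, 40/221]]; det S = 36480/5448313
solve [mL_A; mL_B] = S·[w00; w01] and [mR_A; mR_B] = S·[w10; w11]:
  w00 = -1/2, w01 = 1, w10 = 1/2, w11 = 1

-1/2 1 1/2 1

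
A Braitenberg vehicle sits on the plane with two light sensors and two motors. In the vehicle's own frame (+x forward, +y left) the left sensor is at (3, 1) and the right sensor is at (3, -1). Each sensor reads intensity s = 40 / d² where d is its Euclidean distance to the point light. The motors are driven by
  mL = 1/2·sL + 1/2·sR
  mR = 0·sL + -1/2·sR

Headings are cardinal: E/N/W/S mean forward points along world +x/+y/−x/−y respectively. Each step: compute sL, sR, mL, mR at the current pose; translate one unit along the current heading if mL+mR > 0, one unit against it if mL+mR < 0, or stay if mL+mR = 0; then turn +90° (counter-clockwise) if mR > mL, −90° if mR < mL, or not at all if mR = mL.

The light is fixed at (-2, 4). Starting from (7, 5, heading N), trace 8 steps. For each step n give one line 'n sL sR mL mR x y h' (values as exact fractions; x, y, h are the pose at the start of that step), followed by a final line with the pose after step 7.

0 1/2 10/29 49/116 -5/29 7 5 N
1 40/153 8/29 1192/4437 -4/29 7 6 E
2 20/61 20/41 1020/2501 -10/41 8 6 S
3 40/49 40/53 2040/2597 -20/53 8 5 W
4 1/2 10/29 49/116 -5/29 7 5 N
5 40/153 8/29 1192/4437 -4/29 7 6 E
6 20/61 20/41 1020/2501 -10/41 8 6 S
7 40/49 40/53 2040/2597 -20/53 8 5 W
final 7 5 N

n=0: pose=(7,5,N); sL=1/2, sR=10/29; mL=49/116, mR=-5/29; mL+mR=1/4 → advance +1; mR−mL=-69/116 → turn -1·90°
n=1: pose=(7,6,E); sL=40/153, sR=8/29; mL=1192/4437, mR=-4/29; mL+mR=20/153 → advance +1; mR−mL=-1804/4437 → turn -1·90°
n=2: pose=(8,6,S); sL=20/61, sR=20/41; mL=1020/2501, mR=-10/41; mL+mR=10/61 → advance +1; mR−mL=-1630/2501 → turn -1·90°
n=3: pose=(8,5,W); sL=40/49, sR=40/53; mL=2040/2597, mR=-20/53; mL+mR=20/49 → advance +1; mR−mL=-3020/2597 → turn -1·90°
n=4: pose=(7,5,N); sL=1/2, sR=10/29; mL=49/116, mR=-5/29; mL+mR=1/4 → advance +1; mR−mL=-69/116 → turn -1·90°
n=5: pose=(7,6,E); sL=40/153, sR=8/29; mL=1192/4437, mR=-4/29; mL+mR=20/153 → advance +1; mR−mL=-1804/4437 → turn -1·90°
n=6: pose=(8,6,S); sL=20/61, sR=20/41; mL=1020/2501, mR=-10/41; mL+mR=10/61 → advance +1; mR−mL=-1630/2501 → turn -1·90°
n=7: pose=(8,5,W); sL=40/49, sR=40/53; mL=2040/2597, mR=-20/53; mL+mR=20/49 → advance +1; mR−mL=-3020/2597 → turn -1·90°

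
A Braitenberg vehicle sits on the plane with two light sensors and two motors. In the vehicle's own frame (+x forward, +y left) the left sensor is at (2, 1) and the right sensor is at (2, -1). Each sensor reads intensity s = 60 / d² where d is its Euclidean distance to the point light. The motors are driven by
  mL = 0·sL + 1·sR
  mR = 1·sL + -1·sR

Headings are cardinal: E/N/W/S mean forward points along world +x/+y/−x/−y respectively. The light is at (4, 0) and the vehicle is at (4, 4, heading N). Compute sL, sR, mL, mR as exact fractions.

60/37 60/37 60/37 0

left sensor world pos  = (3, 6); dL² = 37
right sensor world pos = (5, 6); dR² = 37
sL = 60/37 = 60/37
sR = 60/37 = 60/37
mL = 0·sL + 1·sR = 60/37
mR = 1·sL + -1·sR = 0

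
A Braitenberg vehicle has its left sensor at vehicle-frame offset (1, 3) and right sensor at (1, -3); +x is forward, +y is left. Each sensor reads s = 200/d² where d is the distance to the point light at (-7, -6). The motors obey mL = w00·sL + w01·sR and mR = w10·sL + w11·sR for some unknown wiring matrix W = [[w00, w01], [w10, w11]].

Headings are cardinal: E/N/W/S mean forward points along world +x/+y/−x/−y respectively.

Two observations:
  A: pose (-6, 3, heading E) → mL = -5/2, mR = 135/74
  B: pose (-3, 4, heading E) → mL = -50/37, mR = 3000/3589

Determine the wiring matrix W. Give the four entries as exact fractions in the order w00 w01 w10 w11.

0 -1/2 -1/2 1/2

obs A: pose=(-6,3,E) → sL=50/37, sR=5, mL=-5/2, mR=135/74
obs B: pose=(-3,4,E) → sL=100/97, sR=100/37, mL=-50/37, mR=3000/3589
sensor matrix S = [[50/37, 5], [100/97, 100/37]]; det S = -199500/132793
solve [mL_A; mL_B] = S·[w00; w01] and [mR_A; mR_B] = S·[w10; w11]:
  w00 = 0, w01 = -1/2, w10 = -1/2, w11 = 1/2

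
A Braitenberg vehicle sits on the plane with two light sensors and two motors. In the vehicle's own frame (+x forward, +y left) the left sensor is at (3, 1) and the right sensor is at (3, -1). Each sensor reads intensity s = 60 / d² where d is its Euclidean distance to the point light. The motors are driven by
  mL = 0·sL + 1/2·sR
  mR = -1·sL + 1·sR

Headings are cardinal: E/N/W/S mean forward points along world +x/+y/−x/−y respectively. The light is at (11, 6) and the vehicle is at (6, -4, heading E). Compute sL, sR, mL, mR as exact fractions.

left sensor world pos  = (9, -3); dL² = 85
right sensor world pos = (9, -5); dR² = 125
sL = 60/85 = 12/17
sR = 60/125 = 12/25
mL = 0·sL + 1/2·sR = 6/25
mR = -1·sL + 1·sR = -96/425

12/17 12/25 6/25 -96/425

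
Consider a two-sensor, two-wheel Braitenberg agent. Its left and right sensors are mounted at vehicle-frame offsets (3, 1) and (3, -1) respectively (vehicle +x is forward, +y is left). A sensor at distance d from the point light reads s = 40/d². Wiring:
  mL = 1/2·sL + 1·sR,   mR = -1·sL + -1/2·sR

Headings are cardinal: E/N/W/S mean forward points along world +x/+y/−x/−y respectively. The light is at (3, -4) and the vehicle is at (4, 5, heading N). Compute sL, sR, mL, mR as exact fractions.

5/18 10/37 545/1332 -275/666

left sensor world pos  = (3, 8); dL² = 144
right sensor world pos = (5, 8); dR² = 148
sL = 40/144 = 5/18
sR = 40/148 = 10/37
mL = 1/2·sL + 1·sR = 545/1332
mR = -1·sL + -1/2·sR = -275/666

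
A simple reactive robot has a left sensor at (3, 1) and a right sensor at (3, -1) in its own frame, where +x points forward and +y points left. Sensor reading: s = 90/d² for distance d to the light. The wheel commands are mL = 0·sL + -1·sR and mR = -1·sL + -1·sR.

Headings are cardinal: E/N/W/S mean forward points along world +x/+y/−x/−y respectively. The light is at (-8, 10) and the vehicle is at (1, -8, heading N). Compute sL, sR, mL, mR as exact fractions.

left sensor world pos  = (0, -5); dL² = 289
right sensor world pos = (2, -5); dR² = 325
sL = 90/289 = 90/289
sR = 90/325 = 18/65
mL = 0·sL + -1·sR = -18/65
mR = -1·sL + -1·sR = -11052/18785

90/289 18/65 -18/65 -11052/18785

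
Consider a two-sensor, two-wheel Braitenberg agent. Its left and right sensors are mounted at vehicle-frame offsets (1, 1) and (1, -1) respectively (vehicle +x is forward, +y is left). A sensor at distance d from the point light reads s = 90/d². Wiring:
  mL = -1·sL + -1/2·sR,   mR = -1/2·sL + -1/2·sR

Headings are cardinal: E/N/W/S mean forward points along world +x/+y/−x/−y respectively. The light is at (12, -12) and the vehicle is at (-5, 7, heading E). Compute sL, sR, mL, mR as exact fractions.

45/328 9/58 -2043/9512 -2781/19024

left sensor world pos  = (-4, 8); dL² = 656
right sensor world pos = (-4, 6); dR² = 580
sL = 90/656 = 45/328
sR = 90/580 = 9/58
mL = -1·sL + -1/2·sR = -2043/9512
mR = -1/2·sL + -1/2·sR = -2781/19024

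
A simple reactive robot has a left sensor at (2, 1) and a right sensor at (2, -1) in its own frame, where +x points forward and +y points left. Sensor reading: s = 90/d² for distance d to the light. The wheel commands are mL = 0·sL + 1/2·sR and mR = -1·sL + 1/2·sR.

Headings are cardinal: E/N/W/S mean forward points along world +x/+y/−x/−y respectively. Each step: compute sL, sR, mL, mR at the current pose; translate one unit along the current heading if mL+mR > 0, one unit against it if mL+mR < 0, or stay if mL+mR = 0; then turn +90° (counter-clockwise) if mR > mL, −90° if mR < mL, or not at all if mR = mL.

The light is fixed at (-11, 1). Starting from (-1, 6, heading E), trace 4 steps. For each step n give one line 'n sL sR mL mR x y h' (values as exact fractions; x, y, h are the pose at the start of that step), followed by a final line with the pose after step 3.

n=0: pose=(-1,6,E); sL=1/2, sR=9/16; mL=9/32, mR=-7/32; mL+mR=1/16 → advance +1; mR−mL=-1/2 → turn -1·90°
n=1: pose=(0,6,S); sL=10/17, sR=90/109; mL=45/109, mR=-325/1853; mL+mR=440/1853 → advance +1; mR−mL=-10/17 → turn -1·90°
n=2: pose=(0,5,W); sL=1, sR=45/53; mL=45/106, mR=-61/106; mL+mR=-8/53 → advance -1; mR−mL=-1 → turn -1·90°
n=3: pose=(1,5,N); sL=90/157, sR=18/41; mL=9/41, mR=-2277/6437; mL+mR=-864/6437 → advance -1; mR−mL=-90/157 → turn -1·90°

0 1/2 9/16 9/32 -7/32 -1 6 E
1 10/17 90/109 45/109 -325/1853 0 6 S
2 1 45/53 45/106 -61/106 0 5 W
3 90/157 18/41 9/41 -2277/6437 1 5 N
final 1 4 E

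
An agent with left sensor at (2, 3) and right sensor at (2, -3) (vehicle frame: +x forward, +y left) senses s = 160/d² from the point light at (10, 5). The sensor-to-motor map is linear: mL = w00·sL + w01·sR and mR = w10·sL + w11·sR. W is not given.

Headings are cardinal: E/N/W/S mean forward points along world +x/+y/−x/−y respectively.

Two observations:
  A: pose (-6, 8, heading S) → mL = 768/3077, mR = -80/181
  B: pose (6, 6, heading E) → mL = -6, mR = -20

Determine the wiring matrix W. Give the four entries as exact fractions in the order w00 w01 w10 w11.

obs A: pose=(-6,8,S) → sL=16/17, sR=80/181, mL=768/3077, mR=-80/181
obs B: pose=(6,6,E) → sL=8, sR=20, mL=-6, mR=-20
sensor matrix S = [[16/17, 80/181], [8, 20]]; det S = 47040/3077
solve [mL_A; mL_B] = S·[w00; w01] and [mR_A; mR_B] = S·[w10; w11]:
  w00 = 1/2, w01 = -1/2, w10 = 0, w11 = -1

1/2 -1/2 0 -1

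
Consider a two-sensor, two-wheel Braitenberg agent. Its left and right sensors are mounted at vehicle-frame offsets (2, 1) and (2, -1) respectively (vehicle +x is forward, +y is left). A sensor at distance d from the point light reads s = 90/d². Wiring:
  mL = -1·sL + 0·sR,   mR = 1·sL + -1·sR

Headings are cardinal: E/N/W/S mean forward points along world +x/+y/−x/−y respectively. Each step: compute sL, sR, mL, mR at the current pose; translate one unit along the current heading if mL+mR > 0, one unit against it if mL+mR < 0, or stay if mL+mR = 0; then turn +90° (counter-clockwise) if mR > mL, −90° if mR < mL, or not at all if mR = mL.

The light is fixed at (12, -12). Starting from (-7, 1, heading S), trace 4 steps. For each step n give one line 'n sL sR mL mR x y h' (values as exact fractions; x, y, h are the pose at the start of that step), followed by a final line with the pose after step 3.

0 18/89 90/521 -18/89 1368/46369 -7 1 S
1 45/257 45/229 -45/257 -1260/58853 -7 2 E
2 90/697 90/617 -90/697 -7200/430049 -8 2 N
3 45/314 9/68 -45/314 117/10676 -8 1 W
final -7 1 S

n=0: pose=(-7,1,S); sL=18/89, sR=90/521; mL=-18/89, mR=1368/46369; mL+mR=-90/521 → advance -1; mR−mL=10746/46369 → turn +1·90°
n=1: pose=(-7,2,E); sL=45/257, sR=45/229; mL=-45/257, mR=-1260/58853; mL+mR=-45/229 → advance -1; mR−mL=9045/58853 → turn +1·90°
n=2: pose=(-8,2,N); sL=90/697, sR=90/617; mL=-90/697, mR=-7200/430049; mL+mR=-90/617 → advance -1; mR−mL=48330/430049 → turn +1·90°
n=3: pose=(-8,1,W); sL=45/314, sR=9/68; mL=-45/314, mR=117/10676; mL+mR=-9/68 → advance -1; mR−mL=1647/10676 → turn +1·90°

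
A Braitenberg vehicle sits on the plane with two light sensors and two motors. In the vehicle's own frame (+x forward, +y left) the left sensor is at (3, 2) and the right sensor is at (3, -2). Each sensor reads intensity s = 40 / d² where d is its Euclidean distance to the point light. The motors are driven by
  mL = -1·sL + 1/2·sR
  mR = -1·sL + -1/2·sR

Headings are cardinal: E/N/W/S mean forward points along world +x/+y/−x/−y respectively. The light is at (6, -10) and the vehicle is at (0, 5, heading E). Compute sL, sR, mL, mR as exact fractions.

left sensor world pos  = (3, 7); dL² = 298
right sensor world pos = (3, 3); dR² = 178
sL = 40/298 = 20/149
sR = 40/178 = 20/89
mL = -1·sL + 1/2·sR = -290/13261
mR = -1·sL + -1/2·sR = -3270/13261

20/149 20/89 -290/13261 -3270/13261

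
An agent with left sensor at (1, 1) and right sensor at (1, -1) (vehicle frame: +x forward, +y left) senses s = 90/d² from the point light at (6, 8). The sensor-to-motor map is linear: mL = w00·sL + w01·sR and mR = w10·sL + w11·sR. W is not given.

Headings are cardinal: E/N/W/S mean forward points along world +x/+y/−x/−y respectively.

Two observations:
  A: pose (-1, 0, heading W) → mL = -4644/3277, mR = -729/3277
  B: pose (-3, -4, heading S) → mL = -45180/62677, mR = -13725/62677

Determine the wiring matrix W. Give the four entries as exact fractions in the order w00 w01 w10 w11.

-1 -1 -1 1/2

obs A: pose=(-1,0,W) → sL=18/29, sR=90/113, mL=-4644/3277, mR=-729/3277
obs B: pose=(-3,-4,S) → sL=90/233, sR=90/269, mL=-45180/62677, mR=-13725/62677
sensor matrix S = [[18/29, 90/113], [90/233, 90/269]]; det S = -20535120/205392529
solve [mL_A; mL_B] = S·[w00; w01] and [mR_A; mR_B] = S·[w10; w11]:
  w00 = -1, w01 = -1, w10 = -1, w11 = 1/2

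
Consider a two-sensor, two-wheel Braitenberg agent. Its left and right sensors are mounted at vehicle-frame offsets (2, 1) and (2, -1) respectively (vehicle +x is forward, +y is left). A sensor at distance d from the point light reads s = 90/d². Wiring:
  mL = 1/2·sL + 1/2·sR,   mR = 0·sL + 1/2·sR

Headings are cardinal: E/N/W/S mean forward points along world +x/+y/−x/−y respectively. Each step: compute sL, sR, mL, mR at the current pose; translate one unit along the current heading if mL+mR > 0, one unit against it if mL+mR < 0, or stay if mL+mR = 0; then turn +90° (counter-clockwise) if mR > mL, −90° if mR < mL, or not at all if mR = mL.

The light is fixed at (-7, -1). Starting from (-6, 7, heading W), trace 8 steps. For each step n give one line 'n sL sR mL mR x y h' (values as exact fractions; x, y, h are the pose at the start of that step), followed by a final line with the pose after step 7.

0 9/5 45/41 297/205 45/82 -6 7 W
1 90/101 90/101 90/101 45/101 -7 7 N
2 45/52 45/34 1935/1768 45/68 -7 8 E
3 90/53 90/49 4590/2597 45/49 -6 8 S
4 9/5 45/41 297/205 45/82 -6 7 W
5 90/101 90/101 90/101 45/101 -7 7 N
6 45/52 45/34 1935/1768 45/68 -7 8 E
7 90/53 90/49 4590/2597 45/49 -6 8 S
final -6 7 W

n=0: pose=(-6,7,W); sL=9/5, sR=45/41; mL=297/205, mR=45/82; mL+mR=819/410 → advance +1; mR−mL=-9/10 → turn -1·90°
n=1: pose=(-7,7,N); sL=90/101, sR=90/101; mL=90/101, mR=45/101; mL+mR=135/101 → advance +1; mR−mL=-45/101 → turn -1·90°
n=2: pose=(-7,8,E); sL=45/52, sR=45/34; mL=1935/1768, mR=45/68; mL+mR=3105/1768 → advance +1; mR−mL=-45/104 → turn -1·90°
n=3: pose=(-6,8,S); sL=90/53, sR=90/49; mL=4590/2597, mR=45/49; mL+mR=6975/2597 → advance +1; mR−mL=-45/53 → turn -1·90°
n=4: pose=(-6,7,W); sL=9/5, sR=45/41; mL=297/205, mR=45/82; mL+mR=819/410 → advance +1; mR−mL=-9/10 → turn -1·90°
n=5: pose=(-7,7,N); sL=90/101, sR=90/101; mL=90/101, mR=45/101; mL+mR=135/101 → advance +1; mR−mL=-45/101 → turn -1·90°
n=6: pose=(-7,8,E); sL=45/52, sR=45/34; mL=1935/1768, mR=45/68; mL+mR=3105/1768 → advance +1; mR−mL=-45/104 → turn -1·90°
n=7: pose=(-6,8,S); sL=90/53, sR=90/49; mL=4590/2597, mR=45/49; mL+mR=6975/2597 → advance +1; mR−mL=-45/53 → turn -1·90°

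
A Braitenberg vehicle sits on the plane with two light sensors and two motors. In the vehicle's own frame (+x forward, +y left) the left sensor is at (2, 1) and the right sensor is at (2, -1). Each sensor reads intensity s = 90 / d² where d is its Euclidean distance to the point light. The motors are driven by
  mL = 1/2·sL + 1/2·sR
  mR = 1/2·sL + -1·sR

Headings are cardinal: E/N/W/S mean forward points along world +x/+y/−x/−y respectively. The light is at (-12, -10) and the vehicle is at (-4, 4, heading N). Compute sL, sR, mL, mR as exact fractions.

18/61 90/337 5778/20557 -2457/20557

left sensor world pos  = (-5, 6); dL² = 305
right sensor world pos = (-3, 6); dR² = 337
sL = 90/305 = 18/61
sR = 90/337 = 90/337
mL = 1/2·sL + 1/2·sR = 5778/20557
mR = 1/2·sL + -1·sR = -2457/20557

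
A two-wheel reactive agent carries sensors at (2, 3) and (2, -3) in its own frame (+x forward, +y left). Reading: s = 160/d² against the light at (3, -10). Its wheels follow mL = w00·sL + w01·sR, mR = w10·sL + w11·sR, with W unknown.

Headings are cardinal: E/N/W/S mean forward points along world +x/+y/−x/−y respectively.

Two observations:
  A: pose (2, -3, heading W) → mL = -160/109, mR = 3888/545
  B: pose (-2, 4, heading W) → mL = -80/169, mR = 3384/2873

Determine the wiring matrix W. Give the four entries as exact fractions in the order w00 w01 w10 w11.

0 -1 1 1/2

obs A: pose=(2,-3,W) → sL=32/5, sR=160/109, mL=-160/109, mR=3888/545
obs B: pose=(-2,4,W) → sL=16/17, sR=80/169, mL=-80/169, mR=3384/2873
sensor matrix S = [[32/5, 160/109], [16/17, 80/169]]; det S = 516096/313157
solve [mL_A; mL_B] = S·[w00; w01] and [mR_A; mR_B] = S·[w10; w11]:
  w00 = 0, w01 = -1, w10 = 1, w11 = 1/2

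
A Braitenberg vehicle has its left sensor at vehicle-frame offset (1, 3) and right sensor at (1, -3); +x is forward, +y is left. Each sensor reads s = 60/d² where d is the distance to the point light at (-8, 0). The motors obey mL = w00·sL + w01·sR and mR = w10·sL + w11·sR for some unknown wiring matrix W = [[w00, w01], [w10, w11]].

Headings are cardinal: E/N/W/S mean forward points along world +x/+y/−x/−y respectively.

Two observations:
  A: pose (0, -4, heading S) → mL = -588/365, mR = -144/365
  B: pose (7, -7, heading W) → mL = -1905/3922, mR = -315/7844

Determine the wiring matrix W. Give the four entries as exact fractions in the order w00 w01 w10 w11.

obs A: pose=(0,-4,S) → sL=30/73, sR=6/5, mL=-588/365, mR=-144/365
obs B: pose=(7,-7,W) → sL=15/74, sR=15/53, mL=-1905/3922, mR=-315/7844
sensor matrix S = [[30/73, 6/5], [15/74, 15/53]]; det S = -18171/143153
solve [mL_A; mL_B] = S·[w00; w01] and [mR_A; mR_B] = S·[w10; w11]:
  w00 = -1, w01 = -1, w10 = 1/2, w11 = -1/2

-1 -1 1/2 -1/2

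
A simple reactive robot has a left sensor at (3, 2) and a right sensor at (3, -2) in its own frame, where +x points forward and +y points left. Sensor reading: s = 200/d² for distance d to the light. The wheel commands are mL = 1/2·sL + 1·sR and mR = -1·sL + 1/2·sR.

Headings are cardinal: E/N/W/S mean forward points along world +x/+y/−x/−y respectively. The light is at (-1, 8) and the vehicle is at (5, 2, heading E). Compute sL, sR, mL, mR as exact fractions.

200/97 40/29 6780/2813 -3860/2813

left sensor world pos  = (8, 4); dL² = 97
right sensor world pos = (8, 0); dR² = 145
sL = 200/97 = 200/97
sR = 200/145 = 40/29
mL = 1/2·sL + 1·sR = 6780/2813
mR = -1·sL + 1/2·sR = -3860/2813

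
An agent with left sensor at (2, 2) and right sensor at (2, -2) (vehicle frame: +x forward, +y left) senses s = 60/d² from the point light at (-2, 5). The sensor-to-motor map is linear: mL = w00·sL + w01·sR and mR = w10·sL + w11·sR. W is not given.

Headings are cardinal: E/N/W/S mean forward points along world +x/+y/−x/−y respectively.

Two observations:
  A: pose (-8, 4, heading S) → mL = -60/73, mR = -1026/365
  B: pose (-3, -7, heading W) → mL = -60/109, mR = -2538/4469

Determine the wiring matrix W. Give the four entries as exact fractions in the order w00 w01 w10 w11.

obs A: pose=(-8,4,S) → sL=12/5, sR=60/73, mL=-60/73, mR=-1026/365
obs B: pose=(-3,-7,W) → sL=12/41, sR=60/109, mL=-60/109, mR=-2538/4469
sensor matrix S = [[12/5, 60/73], [12/41, 60/109]]; det S = 352512/326237
solve [mL_A; mL_B] = S·[w00; w01] and [mR_A; mR_B] = S·[w10; w11]:
  w00 = 0, w01 = -1, w10 = -1, w11 = -1/2

0 -1 -1 -1/2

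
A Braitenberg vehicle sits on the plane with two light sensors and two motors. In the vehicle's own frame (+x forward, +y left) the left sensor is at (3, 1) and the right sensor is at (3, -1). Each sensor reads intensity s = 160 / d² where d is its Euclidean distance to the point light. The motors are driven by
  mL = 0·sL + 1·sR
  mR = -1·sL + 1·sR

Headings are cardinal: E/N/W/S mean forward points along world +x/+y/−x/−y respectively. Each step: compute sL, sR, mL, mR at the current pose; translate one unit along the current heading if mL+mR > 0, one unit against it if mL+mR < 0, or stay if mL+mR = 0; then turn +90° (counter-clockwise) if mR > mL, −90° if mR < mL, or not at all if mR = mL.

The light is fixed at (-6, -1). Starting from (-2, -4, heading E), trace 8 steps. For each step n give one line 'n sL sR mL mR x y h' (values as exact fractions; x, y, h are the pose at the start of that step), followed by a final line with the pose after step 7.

n=0: pose=(-2,-4,E); sL=160/53, sR=32/13; mL=32/13, mR=-384/689; mL+mR=1312/689 → advance +1; mR−mL=-160/53 → turn -1·90°
n=1: pose=(-1,-4,S); sL=20/9, sR=40/13; mL=40/13, mR=100/117; mL+mR=460/117 → advance +1; mR−mL=-20/9 → turn -1·90°
n=2: pose=(-1,-5,W); sL=160/29, sR=160/13; mL=160/13, mR=2560/377; mL+mR=7200/377 → advance +1; mR−mL=-160/29 → turn -1·90°
n=3: pose=(-2,-5,N); sL=16, sR=80/13; mL=80/13, mR=-128/13; mL+mR=-48/13 → advance -1; mR−mL=-16 → turn -1·90°
n=4: pose=(-2,-6,E); sL=32/13, sR=32/17; mL=32/17, mR=-128/221; mL+mR=288/221 → advance +1; mR−mL=-32/13 → turn -1·90°
n=5: pose=(-1,-6,S); sL=8/5, sR=2; mL=2, mR=2/5; mL+mR=12/5 → advance +1; mR−mL=-8/5 → turn -1·90°
n=6: pose=(-1,-7,W); sL=160/53, sR=160/29; mL=160/29, mR=3840/1537; mL+mR=12320/1537 → advance +1; mR−mL=-160/53 → turn -1·90°
n=7: pose=(-2,-7,N); sL=80/9, sR=80/17; mL=80/17, mR=-640/153; mL+mR=80/153 → advance +1; mR−mL=-80/9 → turn -1·90°

0 160/53 32/13 32/13 -384/689 -2 -4 E
1 20/9 40/13 40/13 100/117 -1 -4 S
2 160/29 160/13 160/13 2560/377 -1 -5 W
3 16 80/13 80/13 -128/13 -2 -5 N
4 32/13 32/17 32/17 -128/221 -2 -6 E
5 8/5 2 2 2/5 -1 -6 S
6 160/53 160/29 160/29 3840/1537 -1 -7 W
7 80/9 80/17 80/17 -640/153 -2 -7 N
final -2 -6 E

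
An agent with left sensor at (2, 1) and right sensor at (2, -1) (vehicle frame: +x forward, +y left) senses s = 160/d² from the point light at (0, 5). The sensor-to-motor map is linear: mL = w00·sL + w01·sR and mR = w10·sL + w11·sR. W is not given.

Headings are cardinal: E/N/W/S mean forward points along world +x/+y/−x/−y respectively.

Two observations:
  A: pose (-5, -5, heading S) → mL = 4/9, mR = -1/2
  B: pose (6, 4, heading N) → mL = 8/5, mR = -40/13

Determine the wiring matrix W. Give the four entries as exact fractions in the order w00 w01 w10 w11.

0 1/2 -1/2 0

obs A: pose=(-5,-5,S) → sL=1, sR=8/9, mL=4/9, mR=-1/2
obs B: pose=(6,4,N) → sL=80/13, sR=16/5, mL=8/5, mR=-40/13
sensor matrix S = [[1, 8/9], [80/13, 16/5]]; det S = -1328/585
solve [mL_A; mL_B] = S·[w00; w01] and [mR_A; mR_B] = S·[w10; w11]:
  w00 = 0, w01 = 1/2, w10 = -1/2, w11 = 0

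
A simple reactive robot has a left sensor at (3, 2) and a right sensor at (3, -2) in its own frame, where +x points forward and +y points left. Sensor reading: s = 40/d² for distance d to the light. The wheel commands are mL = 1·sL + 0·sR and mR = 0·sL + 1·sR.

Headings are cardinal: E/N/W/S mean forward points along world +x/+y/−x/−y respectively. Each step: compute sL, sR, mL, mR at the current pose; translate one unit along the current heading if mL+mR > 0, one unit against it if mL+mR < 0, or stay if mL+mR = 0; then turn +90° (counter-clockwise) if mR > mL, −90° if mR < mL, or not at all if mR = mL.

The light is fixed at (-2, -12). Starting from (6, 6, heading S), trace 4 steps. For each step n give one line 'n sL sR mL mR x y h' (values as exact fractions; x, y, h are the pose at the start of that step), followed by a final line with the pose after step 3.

0 8/65 40/261 8/65 40/261 6 6 S
1 20/241 20/173 20/241 20/173 6 5 E
2 40/449 40/521 40/449 40/521 7 5 N
3 5/68 1/10 5/68 1/10 7 6 E
final 8 6 N

n=0: pose=(6,6,S); sL=8/65, sR=40/261; mL=8/65, mR=40/261; mL+mR=4688/16965 → advance +1; mR−mL=512/16965 → turn +1·90°
n=1: pose=(6,5,E); sL=20/241, sR=20/173; mL=20/241, mR=20/173; mL+mR=8280/41693 → advance +1; mR−mL=1360/41693 → turn +1·90°
n=2: pose=(7,5,N); sL=40/449, sR=40/521; mL=40/449, mR=40/521; mL+mR=38800/233929 → advance +1; mR−mL=-2880/233929 → turn -1·90°
n=3: pose=(7,6,E); sL=5/68, sR=1/10; mL=5/68, mR=1/10; mL+mR=59/340 → advance +1; mR−mL=9/340 → turn +1·90°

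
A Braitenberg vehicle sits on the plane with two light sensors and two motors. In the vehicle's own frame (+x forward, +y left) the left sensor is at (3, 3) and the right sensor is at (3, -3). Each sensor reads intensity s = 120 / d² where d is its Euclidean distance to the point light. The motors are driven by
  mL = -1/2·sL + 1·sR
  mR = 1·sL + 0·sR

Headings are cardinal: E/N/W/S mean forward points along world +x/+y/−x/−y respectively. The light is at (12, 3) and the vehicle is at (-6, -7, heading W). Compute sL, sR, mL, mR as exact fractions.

left sensor world pos  = (-9, -10); dL² = 610
right sensor world pos = (-9, -4); dR² = 490
sL = 120/610 = 12/61
sR = 120/490 = 12/49
mL = -1/2·sL + 1·sR = 438/2989
mR = 1·sL + 0·sR = 12/61

12/61 12/49 438/2989 12/61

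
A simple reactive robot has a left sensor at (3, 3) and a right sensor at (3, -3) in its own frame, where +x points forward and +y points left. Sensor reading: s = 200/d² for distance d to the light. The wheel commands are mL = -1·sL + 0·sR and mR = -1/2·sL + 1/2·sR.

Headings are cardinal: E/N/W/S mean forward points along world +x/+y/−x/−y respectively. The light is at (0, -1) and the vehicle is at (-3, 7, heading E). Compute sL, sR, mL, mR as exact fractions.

200/121 8 -200/121 384/121

left sensor world pos  = (0, 10); dL² = 121
right sensor world pos = (0, 4); dR² = 25
sL = 200/121 = 200/121
sR = 200/25 = 8
mL = -1·sL + 0·sR = -200/121
mR = -1/2·sL + 1/2·sR = 384/121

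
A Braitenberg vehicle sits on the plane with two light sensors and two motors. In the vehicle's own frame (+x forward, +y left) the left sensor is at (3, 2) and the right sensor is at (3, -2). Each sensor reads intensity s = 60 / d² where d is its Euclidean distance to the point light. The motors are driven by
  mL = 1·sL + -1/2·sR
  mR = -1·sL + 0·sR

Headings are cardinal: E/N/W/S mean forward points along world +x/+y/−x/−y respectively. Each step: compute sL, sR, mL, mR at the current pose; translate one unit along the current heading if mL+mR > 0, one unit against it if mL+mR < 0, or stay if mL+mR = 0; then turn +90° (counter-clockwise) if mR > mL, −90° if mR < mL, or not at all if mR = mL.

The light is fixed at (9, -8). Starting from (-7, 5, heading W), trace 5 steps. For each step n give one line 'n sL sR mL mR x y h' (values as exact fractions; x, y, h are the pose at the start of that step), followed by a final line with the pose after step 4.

0 30/241 30/293 5175/70613 -30/241 -7 5 W
1 12/109 12/85 366/9265 -12/109 -6 5 N
2 3/17 15/61 111/2074 -3/17 -6 4 E
3 60/277 4/27 1066/7479 -60/277 -7 4 S
4 30/241 30/293 5175/70613 -30/241 -7 5 W
final -6 5 N

n=0: pose=(-7,5,W); sL=30/241, sR=30/293; mL=5175/70613, mR=-30/241; mL+mR=-15/293 → advance -1; mR−mL=-13965/70613 → turn -1·90°
n=1: pose=(-6,5,N); sL=12/109, sR=12/85; mL=366/9265, mR=-12/109; mL+mR=-6/85 → advance -1; mR−mL=-1386/9265 → turn -1·90°
n=2: pose=(-6,4,E); sL=3/17, sR=15/61; mL=111/2074, mR=-3/17; mL+mR=-15/122 → advance -1; mR−mL=-477/2074 → turn -1·90°
n=3: pose=(-7,4,S); sL=60/277, sR=4/27; mL=1066/7479, mR=-60/277; mL+mR=-2/27 → advance -1; mR−mL=-2686/7479 → turn -1·90°
n=4: pose=(-7,5,W); sL=30/241, sR=30/293; mL=5175/70613, mR=-30/241; mL+mR=-15/293 → advance -1; mR−mL=-13965/70613 → turn -1·90°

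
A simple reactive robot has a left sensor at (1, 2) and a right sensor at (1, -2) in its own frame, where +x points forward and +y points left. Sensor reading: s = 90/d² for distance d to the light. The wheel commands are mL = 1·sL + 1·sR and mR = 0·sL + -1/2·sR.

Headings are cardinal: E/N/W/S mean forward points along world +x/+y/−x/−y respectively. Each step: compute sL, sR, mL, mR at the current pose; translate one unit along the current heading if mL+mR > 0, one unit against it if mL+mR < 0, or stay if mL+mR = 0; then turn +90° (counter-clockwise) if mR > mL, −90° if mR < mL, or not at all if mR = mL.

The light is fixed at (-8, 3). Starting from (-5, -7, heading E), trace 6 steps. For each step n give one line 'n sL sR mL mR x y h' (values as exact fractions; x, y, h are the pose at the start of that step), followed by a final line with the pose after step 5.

n=0: pose=(-5,-7,E); sL=9/8, sR=9/16; mL=27/16, mR=-9/32; mL+mR=45/32 → advance +1; mR−mL=-63/32 → turn -1·90°
n=1: pose=(-4,-7,S); sL=90/157, sR=18/25; mL=5076/3925, mR=-9/25; mL+mR=3663/3925 → advance +1; mR−mL=-6489/3925 → turn -1·90°
n=2: pose=(-4,-8,W); sL=45/89, sR=1; mL=134/89, mR=-1/2; mL+mR=179/178 → advance +1; mR−mL=-357/178 → turn -1·90°
n=3: pose=(-5,-8,N); sL=90/101, sR=18/25; mL=4068/2525, mR=-9/25; mL+mR=3159/2525 → advance +1; mR−mL=-4977/2525 → turn -1·90°
n=4: pose=(-5,-7,E); sL=9/8, sR=9/16; mL=27/16, mR=-9/32; mL+mR=45/32 → advance +1; mR−mL=-63/32 → turn -1·90°
n=5: pose=(-4,-7,S); sL=90/157, sR=18/25; mL=5076/3925, mR=-9/25; mL+mR=3663/3925 → advance +1; mR−mL=-6489/3925 → turn -1·90°

0 9/8 9/16 27/16 -9/32 -5 -7 E
1 90/157 18/25 5076/3925 -9/25 -4 -7 S
2 45/89 1 134/89 -1/2 -4 -8 W
3 90/101 18/25 4068/2525 -9/25 -5 -8 N
4 9/8 9/16 27/16 -9/32 -5 -7 E
5 90/157 18/25 5076/3925 -9/25 -4 -7 S
final -4 -8 W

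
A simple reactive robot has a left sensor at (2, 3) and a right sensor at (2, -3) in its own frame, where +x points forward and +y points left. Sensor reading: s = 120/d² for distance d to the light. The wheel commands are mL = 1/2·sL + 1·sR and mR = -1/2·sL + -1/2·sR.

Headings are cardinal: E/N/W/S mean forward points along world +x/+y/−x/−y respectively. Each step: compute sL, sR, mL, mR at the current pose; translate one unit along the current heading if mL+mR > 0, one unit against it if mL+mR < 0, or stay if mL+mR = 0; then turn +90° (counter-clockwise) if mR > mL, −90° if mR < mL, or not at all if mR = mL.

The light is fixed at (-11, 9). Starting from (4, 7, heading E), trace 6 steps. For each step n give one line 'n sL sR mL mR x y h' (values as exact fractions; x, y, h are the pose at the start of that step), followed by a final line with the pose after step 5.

n=0: pose=(4,7,E); sL=12/29, sR=60/157; mL=2682/4553, mR=-1812/4553; mL+mR=30/157 → advance +1; mR−mL=-4494/4553 → turn -1·90°
n=1: pose=(5,7,S); sL=120/377, sR=24/37; mL=11268/13949, mR=-6744/13949; mL+mR=12/37 → advance +1; mR−mL=-18012/13949 → turn -1·90°
n=2: pose=(5,6,W); sL=15/29, sR=30/49; mL=2475/2842, mR=-1605/2842; mL+mR=15/49 → advance +1; mR−mL=-2040/1421 → turn -1·90°
n=3: pose=(4,6,N); sL=24/29, sR=24/65; mL=1476/1885, mR=-1128/1885; mL+mR=12/65 → advance +1; mR−mL=-2604/1885 → turn -1·90°
n=4: pose=(4,7,E); sL=12/29, sR=60/157; mL=2682/4553, mR=-1812/4553; mL+mR=30/157 → advance +1; mR−mL=-4494/4553 → turn -1·90°
n=5: pose=(5,7,S); sL=120/377, sR=24/37; mL=11268/13949, mR=-6744/13949; mL+mR=12/37 → advance +1; mR−mL=-18012/13949 → turn -1·90°

0 12/29 60/157 2682/4553 -1812/4553 4 7 E
1 120/377 24/37 11268/13949 -6744/13949 5 7 S
2 15/29 30/49 2475/2842 -1605/2842 5 6 W
3 24/29 24/65 1476/1885 -1128/1885 4 6 N
4 12/29 60/157 2682/4553 -1812/4553 4 7 E
5 120/377 24/37 11268/13949 -6744/13949 5 7 S
final 5 6 W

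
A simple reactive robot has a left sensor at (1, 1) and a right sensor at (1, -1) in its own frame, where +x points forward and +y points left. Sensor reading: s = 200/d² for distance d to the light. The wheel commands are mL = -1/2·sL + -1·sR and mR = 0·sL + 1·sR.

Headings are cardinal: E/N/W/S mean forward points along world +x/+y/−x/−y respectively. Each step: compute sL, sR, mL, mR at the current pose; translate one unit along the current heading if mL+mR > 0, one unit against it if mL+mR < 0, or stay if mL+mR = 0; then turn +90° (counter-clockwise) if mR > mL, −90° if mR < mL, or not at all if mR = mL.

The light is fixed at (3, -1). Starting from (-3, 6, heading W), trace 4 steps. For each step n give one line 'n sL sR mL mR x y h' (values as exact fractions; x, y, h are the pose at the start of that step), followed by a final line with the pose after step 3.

n=0: pose=(-3,6,W); sL=40/17, sR=200/113; mL=-5660/1921, mR=200/113; mL+mR=-20/17 → advance -1; mR−mL=9060/1921 → turn +1·90°
n=1: pose=(-2,6,S); sL=50/13, sR=25/9; mL=-550/117, mR=25/9; mL+mR=-25/13 → advance -1; mR−mL=875/117 → turn +1·90°
n=2: pose=(-2,7,E); sL=200/97, sR=40/13; mL=-5180/1261, mR=40/13; mL+mR=-100/97 → advance -1; mR−mL=9060/1261 → turn +1·90°
n=3: pose=(-3,7,N); sL=20/13, sR=100/53; mL=-1830/689, mR=100/53; mL+mR=-10/13 → advance -1; mR−mL=3130/689 → turn +1·90°

0 40/17 200/113 -5660/1921 200/113 -3 6 W
1 50/13 25/9 -550/117 25/9 -2 6 S
2 200/97 40/13 -5180/1261 40/13 -2 7 E
3 20/13 100/53 -1830/689 100/53 -3 7 N
final -3 6 W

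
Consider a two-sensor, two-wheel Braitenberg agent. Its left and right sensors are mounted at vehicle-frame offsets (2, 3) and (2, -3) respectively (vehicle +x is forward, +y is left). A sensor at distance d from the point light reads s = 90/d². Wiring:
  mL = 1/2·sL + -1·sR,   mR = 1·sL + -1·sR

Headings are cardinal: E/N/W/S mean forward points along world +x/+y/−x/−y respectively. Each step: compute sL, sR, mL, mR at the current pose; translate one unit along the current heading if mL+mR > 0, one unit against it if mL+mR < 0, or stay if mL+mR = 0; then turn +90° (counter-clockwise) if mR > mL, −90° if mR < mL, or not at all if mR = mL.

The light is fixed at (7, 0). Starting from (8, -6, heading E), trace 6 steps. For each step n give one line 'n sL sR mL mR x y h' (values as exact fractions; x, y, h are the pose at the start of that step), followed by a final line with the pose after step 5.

n=0: pose=(8,-6,E); sL=5, sR=1; mL=3/2, mR=4; mL+mR=11/2 → advance +1; mR−mL=5/2 → turn +1·90°
n=1: pose=(9,-6,N); sL=90/17, sR=90/41; mL=315/697, mR=2160/697; mL+mR=2475/697 → advance +1; mR−mL=45/17 → turn +1·90°
n=2: pose=(9,-5,W); sL=45/32, sR=45/2; mL=-1395/64, mR=-675/32; mL+mR=-2745/64 → advance -1; mR−mL=45/64 → turn +1·90°
n=3: pose=(10,-5,S); sL=18/17, sR=90/49; mL=-1089/833, mR=-648/833; mL+mR=-1737/833 → advance -1; mR−mL=9/17 → turn +1·90°
n=4: pose=(10,-4,E); sL=45/13, sR=45/37; mL=495/962, mR=1080/481; mL+mR=2655/962 → advance +1; mR−mL=45/26 → turn +1·90°
n=5: pose=(11,-4,N); sL=18, sR=90/53; mL=387/53, mR=864/53; mL+mR=1251/53 → advance +1; mR−mL=9 → turn +1·90°

0 5 1 3/2 4 8 -6 E
1 90/17 90/41 315/697 2160/697 9 -6 N
2 45/32 45/2 -1395/64 -675/32 9 -5 W
3 18/17 90/49 -1089/833 -648/833 10 -5 S
4 45/13 45/37 495/962 1080/481 10 -4 E
5 18 90/53 387/53 864/53 11 -4 N
final 11 -3 W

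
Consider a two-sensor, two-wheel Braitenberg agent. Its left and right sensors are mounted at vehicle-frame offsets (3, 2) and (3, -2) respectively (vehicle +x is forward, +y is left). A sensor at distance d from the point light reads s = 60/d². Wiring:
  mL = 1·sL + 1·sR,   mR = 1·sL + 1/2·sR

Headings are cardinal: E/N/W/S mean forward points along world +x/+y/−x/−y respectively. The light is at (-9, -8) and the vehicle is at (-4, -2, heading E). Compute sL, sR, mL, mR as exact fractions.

left sensor world pos  = (-1, 0); dL² = 128
right sensor world pos = (-1, -4); dR² = 80
sL = 60/128 = 15/32
sR = 60/80 = 3/4
mL = 1·sL + 1·sR = 39/32
mR = 1·sL + 1/2·sR = 27/32

15/32 3/4 39/32 27/32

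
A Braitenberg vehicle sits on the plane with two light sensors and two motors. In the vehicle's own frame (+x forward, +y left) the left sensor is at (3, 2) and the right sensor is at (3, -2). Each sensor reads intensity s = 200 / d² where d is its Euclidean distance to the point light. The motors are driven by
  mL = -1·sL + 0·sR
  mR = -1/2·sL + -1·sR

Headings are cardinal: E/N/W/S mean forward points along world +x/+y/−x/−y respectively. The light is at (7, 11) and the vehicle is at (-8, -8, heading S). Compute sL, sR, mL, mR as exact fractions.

200/653 200/773 -200/653 -207900/504769

left sensor world pos  = (-6, -11); dL² = 653
right sensor world pos = (-10, -11); dR² = 773
sL = 200/653 = 200/653
sR = 200/773 = 200/773
mL = -1·sL + 0·sR = -200/653
mR = -1/2·sL + -1·sR = -207900/504769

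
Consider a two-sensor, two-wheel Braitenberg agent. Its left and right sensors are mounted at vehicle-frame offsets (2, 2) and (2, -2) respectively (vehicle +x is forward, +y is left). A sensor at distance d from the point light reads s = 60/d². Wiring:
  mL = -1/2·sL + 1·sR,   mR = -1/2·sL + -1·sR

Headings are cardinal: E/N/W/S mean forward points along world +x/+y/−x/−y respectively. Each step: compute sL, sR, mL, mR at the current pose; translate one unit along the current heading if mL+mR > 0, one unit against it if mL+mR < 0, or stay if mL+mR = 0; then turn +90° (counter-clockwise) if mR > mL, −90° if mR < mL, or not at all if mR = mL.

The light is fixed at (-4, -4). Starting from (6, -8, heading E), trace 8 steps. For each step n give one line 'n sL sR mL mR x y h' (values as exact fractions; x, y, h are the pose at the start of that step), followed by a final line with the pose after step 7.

n=0: pose=(6,-8,E); sL=15/37, sR=1/3; mL=29/222, mR=-119/222; mL+mR=-15/37 → advance -1; mR−mL=-2/3 → turn -1·90°
n=1: pose=(5,-8,S); sL=60/157, sR=12/17; mL=1374/2669, mR=-2394/2669; mL+mR=-60/157 → advance -1; mR−mL=-24/17 → turn -1·90°
n=2: pose=(5,-7,W); sL=30/37, sR=6/5; mL=147/185, mR=-297/185; mL+mR=-30/37 → advance -1; mR−mL=-12/5 → turn -1·90°
n=3: pose=(6,-7,N); sL=12/13, sR=12/29; mL=-18/377, mR=-330/377; mL+mR=-12/13 → advance -1; mR−mL=-24/29 → turn -1·90°
n=4: pose=(6,-8,E); sL=15/37, sR=1/3; mL=29/222, mR=-119/222; mL+mR=-15/37 → advance -1; mR−mL=-2/3 → turn -1·90°
n=5: pose=(5,-8,S); sL=60/157, sR=12/17; mL=1374/2669, mR=-2394/2669; mL+mR=-60/157 → advance -1; mR−mL=-24/17 → turn -1·90°
n=6: pose=(5,-7,W); sL=30/37, sR=6/5; mL=147/185, mR=-297/185; mL+mR=-30/37 → advance -1; mR−mL=-12/5 → turn -1·90°
n=7: pose=(6,-7,N); sL=12/13, sR=12/29; mL=-18/377, mR=-330/377; mL+mR=-12/13 → advance -1; mR−mL=-24/29 → turn -1·90°

0 15/37 1/3 29/222 -119/222 6 -8 E
1 60/157 12/17 1374/2669 -2394/2669 5 -8 S
2 30/37 6/5 147/185 -297/185 5 -7 W
3 12/13 12/29 -18/377 -330/377 6 -7 N
4 15/37 1/3 29/222 -119/222 6 -8 E
5 60/157 12/17 1374/2669 -2394/2669 5 -8 S
6 30/37 6/5 147/185 -297/185 5 -7 W
7 12/13 12/29 -18/377 -330/377 6 -7 N
final 6 -8 E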